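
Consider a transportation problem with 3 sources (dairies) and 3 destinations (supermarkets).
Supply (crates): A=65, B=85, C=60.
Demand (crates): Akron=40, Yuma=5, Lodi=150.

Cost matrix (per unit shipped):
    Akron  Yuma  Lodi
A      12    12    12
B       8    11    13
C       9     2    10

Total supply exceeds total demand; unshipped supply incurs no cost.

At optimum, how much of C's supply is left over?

An optimal plan:
  A->Lodi: 65 crates
  B->Akron: 40 crates
  B->Lodi: 30 crates
  C->Yuma: 5 crates
  C->Lodi: 55 crates
Total cost = 2050.
C ships 60 of its 60, leaving 0.

0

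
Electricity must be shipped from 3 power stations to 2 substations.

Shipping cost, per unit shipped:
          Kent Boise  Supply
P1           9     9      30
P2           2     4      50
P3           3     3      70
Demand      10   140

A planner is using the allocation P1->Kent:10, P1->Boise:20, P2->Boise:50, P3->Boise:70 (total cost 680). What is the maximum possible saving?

20

Current plan cost = 10·9 + 20·9 + 50·4 + 70·3 = 680.
Optimal plan:
  P1 to Boise: 30 MWh
  P2 to Kent: 10 MWh
  P2 to Boise: 40 MWh
  P3 to Boise: 70 MWh
Optimal cost = 660.
Saving = 680 − 660 = 20.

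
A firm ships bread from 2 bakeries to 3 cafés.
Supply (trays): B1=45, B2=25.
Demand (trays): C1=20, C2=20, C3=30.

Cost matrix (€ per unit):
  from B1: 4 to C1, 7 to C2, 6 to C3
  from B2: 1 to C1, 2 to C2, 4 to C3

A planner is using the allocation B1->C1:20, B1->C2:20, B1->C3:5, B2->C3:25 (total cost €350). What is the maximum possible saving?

Current plan cost = 20·4 + 20·7 + 5·6 + 25·4 = €350.
Optimal plan:
  B1 to C1: 15 × €4 = €60
  B1 to C3: 30 × €6 = €180
  B2 to C1: 5 × €1 = €5
  B2 to C2: 20 × €2 = €40
Optimal cost = €285.
Saving = 350 − 285 = €65.

65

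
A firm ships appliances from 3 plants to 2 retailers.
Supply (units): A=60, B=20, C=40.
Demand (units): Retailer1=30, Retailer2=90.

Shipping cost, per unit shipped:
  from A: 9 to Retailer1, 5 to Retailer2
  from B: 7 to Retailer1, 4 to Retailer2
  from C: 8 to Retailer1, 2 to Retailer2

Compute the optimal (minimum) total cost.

A cheapest plan:
  A to Retailer1: 10 units
  A to Retailer2: 50 units
  B to Retailer1: 20 units
  C to Retailer2: 40 units
Total cost = 560.
(Supply check: A ships 60; B ships 20; C ships 40.)

560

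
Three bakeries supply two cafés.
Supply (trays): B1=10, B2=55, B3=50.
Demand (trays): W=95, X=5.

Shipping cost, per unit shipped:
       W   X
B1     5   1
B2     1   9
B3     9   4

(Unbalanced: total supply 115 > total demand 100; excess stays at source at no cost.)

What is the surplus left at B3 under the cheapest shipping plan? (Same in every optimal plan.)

An optimal plan:
  B1–W: 10 × 5 = 50
  B2–W: 55 × 1 = 55
  B3–W: 30 × 9 = 270
  B3–X: 5 × 4 = 20
Total cost = 395.
B3 ships 35 of its 50, leaving 15.

15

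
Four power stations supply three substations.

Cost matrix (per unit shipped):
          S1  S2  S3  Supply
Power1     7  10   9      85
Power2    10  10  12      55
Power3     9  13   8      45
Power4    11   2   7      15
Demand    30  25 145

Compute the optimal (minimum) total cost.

One minimum-cost allocation:
  Power1 to S3: 85 × 9 = 765
  Power2 to S1: 30 × 10 = 300
  Power2 to S2: 10 × 10 = 100
  Power2 to S3: 15 × 12 = 180
  Power3 to S3: 45 × 8 = 360
  Power4 to S2: 15 × 2 = 30
Total = 765 + 300 + 100 + 180 + 360 + 30 = 1735.
(Supply check: Power1 ships 85; Power2 ships 55; Power3 ships 45; Power4 ships 15.)

1735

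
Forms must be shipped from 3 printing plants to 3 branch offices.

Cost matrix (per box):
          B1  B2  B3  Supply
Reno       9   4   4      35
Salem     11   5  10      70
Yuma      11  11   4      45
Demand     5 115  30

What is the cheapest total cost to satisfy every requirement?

An optimal shipping plan:
  Reno to B2: 35 × 4 = 140
  Salem to B2: 70 × 5 = 350
  Yuma to B1: 5 × 11 = 55
  Yuma to B2: 10 × 11 = 110
  Yuma to B3: 30 × 4 = 120
Total = 140 + 350 + 55 + 110 + 120 = 775.
(Supply check: Reno ships 35; Salem ships 70; Yuma ships 45.)

775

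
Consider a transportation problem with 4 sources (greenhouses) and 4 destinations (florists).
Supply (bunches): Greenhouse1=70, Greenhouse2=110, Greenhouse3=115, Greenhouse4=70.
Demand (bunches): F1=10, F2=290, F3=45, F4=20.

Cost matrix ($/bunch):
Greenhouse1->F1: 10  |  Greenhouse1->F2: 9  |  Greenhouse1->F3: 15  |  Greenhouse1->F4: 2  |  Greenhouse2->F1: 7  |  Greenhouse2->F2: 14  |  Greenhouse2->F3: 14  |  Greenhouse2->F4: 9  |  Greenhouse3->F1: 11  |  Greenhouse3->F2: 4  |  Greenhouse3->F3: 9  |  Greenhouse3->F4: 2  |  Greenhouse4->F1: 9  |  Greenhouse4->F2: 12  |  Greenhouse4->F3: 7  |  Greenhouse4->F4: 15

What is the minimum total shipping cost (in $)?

3035

One minimum-cost allocation:
  Greenhouse1→F2: 50 × $9 = $450
  Greenhouse1→F4: 20 × $2 = $40
  Greenhouse2→F1: 10 × $7 = $70
  Greenhouse2→F2: 100 × $14 = $1400
  Greenhouse3→F2: 115 × $4 = $460
  Greenhouse4→F2: 25 × $12 = $300
  Greenhouse4→F3: 45 × $7 = $315
Total = 450 + 40 + 70 + 1400 + 460 + 300 + 315 = $3035.
(Supply check: Greenhouse1 ships 70; Greenhouse2 ships 110; Greenhouse3 ships 115; Greenhouse4 ships 70.)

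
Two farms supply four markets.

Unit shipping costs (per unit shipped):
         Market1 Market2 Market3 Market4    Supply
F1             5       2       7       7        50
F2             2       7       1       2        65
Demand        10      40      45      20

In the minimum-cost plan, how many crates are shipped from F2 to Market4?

The minimum-cost plan:
  F1->Market1: 10 × 5 = 50
  F1->Market2: 40 × 2 = 80
  F2->Market3: 45 × 1 = 45
  F2->Market4: 20 × 2 = 40
Total cost = 215.
So F2→Market4 carries 20 crates.

20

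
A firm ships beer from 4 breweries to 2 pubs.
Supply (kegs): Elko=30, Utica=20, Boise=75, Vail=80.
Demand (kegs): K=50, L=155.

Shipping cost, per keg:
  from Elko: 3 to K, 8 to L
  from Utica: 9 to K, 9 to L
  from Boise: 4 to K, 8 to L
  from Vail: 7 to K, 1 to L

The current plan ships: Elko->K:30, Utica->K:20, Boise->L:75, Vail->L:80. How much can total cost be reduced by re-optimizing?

80

Current plan cost = 30·3 + 20·9 + 75·8 + 80·1 = 950.
Optimal plan:
  Elko->K: 30 kegs
  Utica->L: 20 kegs
  Boise->K: 20 kegs
  Boise->L: 55 kegs
  Vail->L: 80 kegs
Optimal cost = 870.
Saving = 950 − 870 = 80.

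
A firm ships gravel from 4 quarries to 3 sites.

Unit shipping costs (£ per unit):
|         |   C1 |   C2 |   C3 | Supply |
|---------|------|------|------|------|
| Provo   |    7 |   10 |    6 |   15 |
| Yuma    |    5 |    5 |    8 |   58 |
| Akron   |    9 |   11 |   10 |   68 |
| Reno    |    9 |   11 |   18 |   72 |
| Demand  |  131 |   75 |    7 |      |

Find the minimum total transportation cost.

One minimum-cost allocation:
  Provo–C1: 8 × £7 = £56
  Provo–C3: 7 × £6 = £42
  Yuma–C2: 58 × £5 = £290
  Akron–C1: 68 × £9 = £612
  Reno–C1: 55 × £9 = £495
  Reno–C2: 17 × £11 = £187
Total = 56 + 42 + 290 + 612 + 495 + 187 = £1682.

1682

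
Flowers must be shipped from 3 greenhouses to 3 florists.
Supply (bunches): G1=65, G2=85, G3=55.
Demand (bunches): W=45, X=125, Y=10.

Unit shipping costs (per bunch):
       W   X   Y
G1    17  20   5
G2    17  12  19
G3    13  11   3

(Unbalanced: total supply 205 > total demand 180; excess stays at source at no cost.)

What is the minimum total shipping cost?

2215

A cheapest plan:
  G1→W: 30 × 17 = 510
  G1→Y: 10 × 5 = 50
  G2→X: 85 × 12 = 1020
  G3→W: 15 × 13 = 195
  G3→X: 40 × 11 = 440
Total = 510 + 50 + 1020 + 195 + 440 = 2215.
(Supply check: G1 ships 40; G2 ships 85; G3 ships 55.)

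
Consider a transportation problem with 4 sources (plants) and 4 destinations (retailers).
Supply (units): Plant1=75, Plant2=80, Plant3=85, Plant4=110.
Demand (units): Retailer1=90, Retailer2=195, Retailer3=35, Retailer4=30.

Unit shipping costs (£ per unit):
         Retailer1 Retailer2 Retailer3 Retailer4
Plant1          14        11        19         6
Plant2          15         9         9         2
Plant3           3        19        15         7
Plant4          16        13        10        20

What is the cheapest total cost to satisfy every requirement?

Optimal allocation:
  Plant1->Retailer2: 75 × £11 = £825
  Plant2->Retailer2: 50 × £9 = £450
  Plant2->Retailer4: 30 × £2 = £60
  Plant3->Retailer1: 85 × £3 = £255
  Plant4->Retailer1: 5 × £16 = £80
  Plant4->Retailer2: 70 × £13 = £910
  Plant4->Retailer3: 35 × £10 = £350
Total = 825 + 450 + 60 + 255 + 80 + 910 + 350 = £2930.

2930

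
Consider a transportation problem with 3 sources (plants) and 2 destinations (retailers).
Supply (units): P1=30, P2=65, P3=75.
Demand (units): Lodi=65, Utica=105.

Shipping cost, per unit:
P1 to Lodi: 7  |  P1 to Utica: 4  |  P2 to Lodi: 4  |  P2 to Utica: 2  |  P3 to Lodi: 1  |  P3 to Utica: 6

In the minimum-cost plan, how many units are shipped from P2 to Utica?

Optimal shipments:
  P1–Utica: 30 × 4 = 120
  P2–Utica: 65 × 2 = 130
  P3–Lodi: 65 × 1 = 65
  P3–Utica: 10 × 6 = 60
Total cost = 375.
So P2→Utica carries 65 units.

65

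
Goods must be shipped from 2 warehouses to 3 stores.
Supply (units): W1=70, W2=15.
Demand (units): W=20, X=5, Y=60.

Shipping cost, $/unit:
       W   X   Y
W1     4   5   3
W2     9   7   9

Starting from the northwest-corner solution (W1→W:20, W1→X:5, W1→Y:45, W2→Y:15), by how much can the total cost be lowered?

Current plan cost = 20·4 + 5·5 + 45·3 + 15·9 = $375.
Optimal plan:
  W1 to W: 10 units
  W1 to Y: 60 units
  W2 to W: 10 units
  W2 to X: 5 units
Optimal cost = $345.
Saving = 375 − 345 = $30.

30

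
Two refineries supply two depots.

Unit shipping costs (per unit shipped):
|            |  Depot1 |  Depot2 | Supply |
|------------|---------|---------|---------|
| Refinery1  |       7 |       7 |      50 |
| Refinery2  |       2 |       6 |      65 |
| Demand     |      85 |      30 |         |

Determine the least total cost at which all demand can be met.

480

An optimal shipping plan:
  Refinery1–Depot1: 20 × 7 = 140
  Refinery1–Depot2: 30 × 7 = 210
  Refinery2–Depot1: 65 × 2 = 130
Total = 140 + 210 + 130 = 480.
(Supply check: Refinery1 ships 50; Refinery2 ships 65.)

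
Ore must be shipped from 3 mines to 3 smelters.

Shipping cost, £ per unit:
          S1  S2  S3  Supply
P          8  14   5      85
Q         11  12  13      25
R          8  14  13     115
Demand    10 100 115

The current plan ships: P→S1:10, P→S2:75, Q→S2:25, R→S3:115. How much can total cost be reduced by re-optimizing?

Current plan cost = 10·8 + 75·14 + 25·12 + 115·13 = £2925.
Optimal plan:
  P->S3: 85 × £5 = £425
  Q->S2: 25 × £12 = £300
  R->S1: 10 × £8 = £80
  R->S2: 75 × £14 = £1050
  R->S3: 30 × £13 = £390
Optimal cost = £2245.
Saving = 2925 − 2245 = £680.

680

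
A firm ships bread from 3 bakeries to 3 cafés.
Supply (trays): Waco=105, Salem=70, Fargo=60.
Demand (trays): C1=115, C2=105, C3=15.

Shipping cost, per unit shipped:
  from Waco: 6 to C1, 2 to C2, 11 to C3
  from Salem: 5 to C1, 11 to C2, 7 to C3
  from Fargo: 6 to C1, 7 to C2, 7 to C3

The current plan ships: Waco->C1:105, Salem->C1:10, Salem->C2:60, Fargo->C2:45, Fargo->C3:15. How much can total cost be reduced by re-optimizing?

Current plan cost = 105·6 + 10·5 + 60·11 + 45·7 + 15·7 = 1760.
Optimal plan:
  Waco->C2: 105 × 2 = 210
  Salem->C1: 70 × 5 = 350
  Fargo->C1: 45 × 6 = 270
  Fargo->C3: 15 × 7 = 105
Optimal cost = 935.
Saving = 1760 − 935 = 825.

825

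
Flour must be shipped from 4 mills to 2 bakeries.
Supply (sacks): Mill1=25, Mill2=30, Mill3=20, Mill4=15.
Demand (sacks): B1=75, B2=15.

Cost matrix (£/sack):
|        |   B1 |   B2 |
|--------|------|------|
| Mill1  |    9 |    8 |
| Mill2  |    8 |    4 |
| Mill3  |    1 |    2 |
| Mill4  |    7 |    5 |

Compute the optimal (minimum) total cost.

One minimum-cost allocation:
  Mill1–B1: 25 sacks
  Mill2–B1: 15 sacks
  Mill2–B2: 15 sacks
  Mill3–B1: 20 sacks
  Mill4–B1: 15 sacks
Total cost = £530.

530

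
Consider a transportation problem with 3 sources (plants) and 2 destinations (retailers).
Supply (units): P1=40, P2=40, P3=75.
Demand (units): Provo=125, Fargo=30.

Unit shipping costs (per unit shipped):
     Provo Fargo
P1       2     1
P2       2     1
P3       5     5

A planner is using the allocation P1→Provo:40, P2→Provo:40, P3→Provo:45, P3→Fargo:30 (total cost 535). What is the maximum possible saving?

30

Current plan cost = 40·2 + 40·2 + 45·5 + 30·5 = 535.
Optimal plan:
  P1→Provo: 10 × 2 = 20
  P1→Fargo: 30 × 1 = 30
  P2→Provo: 40 × 2 = 80
  P3→Provo: 75 × 5 = 375
Optimal cost = 505.
Saving = 535 − 505 = 30.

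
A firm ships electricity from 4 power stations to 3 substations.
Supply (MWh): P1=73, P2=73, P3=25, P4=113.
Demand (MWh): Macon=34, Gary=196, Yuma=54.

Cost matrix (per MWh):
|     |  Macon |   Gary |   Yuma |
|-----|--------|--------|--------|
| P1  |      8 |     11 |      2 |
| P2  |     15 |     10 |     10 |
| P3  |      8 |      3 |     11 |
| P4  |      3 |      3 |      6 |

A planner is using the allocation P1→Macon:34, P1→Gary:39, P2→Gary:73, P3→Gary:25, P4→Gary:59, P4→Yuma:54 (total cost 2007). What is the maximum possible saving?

Current plan cost = 34·8 + 39·11 + 73·10 + 25·3 + 59·3 + 54·6 = 2007.
Optimal plan:
  P1 to Macon: 19 × 8 = 152
  P1 to Yuma: 54 × 2 = 108
  P2 to Gary: 73 × 10 = 730
  P3 to Gary: 25 × 3 = 75
  P4 to Macon: 15 × 3 = 45
  P4 to Gary: 98 × 3 = 294
Optimal cost = 1404.
Saving = 2007 − 1404 = 603.

603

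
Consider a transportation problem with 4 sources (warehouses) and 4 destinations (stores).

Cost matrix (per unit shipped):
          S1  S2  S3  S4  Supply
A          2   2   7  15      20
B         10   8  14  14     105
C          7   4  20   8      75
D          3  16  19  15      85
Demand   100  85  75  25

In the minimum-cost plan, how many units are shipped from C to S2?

The minimum-cost plan:
  A–S1: 15 × 2 = 30
  A–S3: 5 × 7 = 35
  B–S2: 35 × 8 = 280
  B–S3: 70 × 14 = 980
  C–S2: 50 × 4 = 200
  C–S4: 25 × 8 = 200
  D–S1: 85 × 3 = 255
Total cost = 1980.
So C→S2 carries 50 units.

50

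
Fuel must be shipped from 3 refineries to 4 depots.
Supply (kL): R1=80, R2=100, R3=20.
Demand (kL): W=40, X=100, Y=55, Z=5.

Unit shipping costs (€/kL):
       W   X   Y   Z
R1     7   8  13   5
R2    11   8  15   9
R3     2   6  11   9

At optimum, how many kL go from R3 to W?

Optimal shipments:
  R1 to W: 20 × €7 = €140
  R1 to Y: 55 × €13 = €715
  R1 to Z: 5 × €5 = €25
  R2 to X: 100 × €8 = €800
  R3 to W: 20 × €2 = €40
Total cost = €1720.
So R3→W carries 20 kL.

20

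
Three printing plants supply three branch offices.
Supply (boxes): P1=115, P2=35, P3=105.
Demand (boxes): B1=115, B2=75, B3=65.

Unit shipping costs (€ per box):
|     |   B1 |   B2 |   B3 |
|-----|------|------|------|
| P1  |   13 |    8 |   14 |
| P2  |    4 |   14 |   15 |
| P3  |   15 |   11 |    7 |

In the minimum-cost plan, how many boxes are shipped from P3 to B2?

Optimal shipments:
  P1–B1: 40 × €13 = €520
  P1–B2: 75 × €8 = €600
  P2–B1: 35 × €4 = €140
  P3–B1: 40 × €15 = €600
  P3–B3: 65 × €7 = €455
Total cost = €2315.
The route P3→B2 is not used.

0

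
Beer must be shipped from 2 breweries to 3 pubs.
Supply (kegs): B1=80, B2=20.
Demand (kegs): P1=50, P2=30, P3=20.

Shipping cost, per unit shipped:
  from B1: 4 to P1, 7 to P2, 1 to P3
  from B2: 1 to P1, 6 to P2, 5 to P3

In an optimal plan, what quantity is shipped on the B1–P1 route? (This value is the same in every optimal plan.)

The minimum-cost plan:
  B1→P1: 30 × 4 = 120
  B1→P2: 30 × 7 = 210
  B1→P3: 20 × 1 = 20
  B2→P1: 20 × 1 = 20
Total cost = 370.
So B1→P1 carries 30 kegs.

30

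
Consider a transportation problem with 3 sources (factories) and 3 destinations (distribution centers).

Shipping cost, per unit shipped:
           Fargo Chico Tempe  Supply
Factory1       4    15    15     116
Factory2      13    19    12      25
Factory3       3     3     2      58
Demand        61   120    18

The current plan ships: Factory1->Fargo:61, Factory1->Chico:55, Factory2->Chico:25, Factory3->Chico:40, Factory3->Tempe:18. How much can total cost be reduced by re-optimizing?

108

Current plan cost = 61·4 + 55·15 + 25·19 + 40·3 + 18·2 = 1700.
Optimal plan:
  Factory1->Fargo: 61 × 4 = 244
  Factory1->Chico: 55 × 15 = 825
  Factory2->Chico: 7 × 19 = 133
  Factory2->Tempe: 18 × 12 = 216
  Factory3->Chico: 58 × 3 = 174
Optimal cost = 1592.
Saving = 1700 − 1592 = 108.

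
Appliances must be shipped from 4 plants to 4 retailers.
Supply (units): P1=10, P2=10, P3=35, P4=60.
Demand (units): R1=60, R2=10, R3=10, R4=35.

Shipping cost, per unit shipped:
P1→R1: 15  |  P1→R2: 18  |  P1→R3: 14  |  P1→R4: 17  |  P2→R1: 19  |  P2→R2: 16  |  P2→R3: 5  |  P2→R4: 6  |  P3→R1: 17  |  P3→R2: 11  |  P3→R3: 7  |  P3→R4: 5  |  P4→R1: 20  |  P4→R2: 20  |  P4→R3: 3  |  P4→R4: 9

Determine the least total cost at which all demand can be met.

One minimum-cost allocation:
  P1–R1: 10 × 15 = 150
  P2–R4: 10 × 6 = 60
  P3–R2: 10 × 11 = 110
  P3–R4: 25 × 5 = 125
  P4–R1: 50 × 20 = 1000
  P4–R3: 10 × 3 = 30
Total = 150 + 60 + 110 + 125 + 1000 + 30 = 1475.
(Supply check: P1 ships 10; P2 ships 10; P3 ships 35; P4 ships 60.)

1475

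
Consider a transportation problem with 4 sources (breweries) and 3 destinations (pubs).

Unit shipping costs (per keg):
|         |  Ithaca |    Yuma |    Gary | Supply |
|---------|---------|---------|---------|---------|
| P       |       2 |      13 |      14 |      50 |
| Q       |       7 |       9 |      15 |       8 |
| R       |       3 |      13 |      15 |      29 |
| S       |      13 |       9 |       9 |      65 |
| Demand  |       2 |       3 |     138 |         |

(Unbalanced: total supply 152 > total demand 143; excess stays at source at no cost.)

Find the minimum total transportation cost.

1663

An optimal shipping plan:
  P–Ithaca: 2 × 2 = 4
  P–Gary: 48 × 14 = 672
  Q–Yuma: 3 × 9 = 27
  R–Gary: 25 × 15 = 375
  S–Gary: 65 × 9 = 585
Total = 4 + 672 + 27 + 375 + 585 = 1663.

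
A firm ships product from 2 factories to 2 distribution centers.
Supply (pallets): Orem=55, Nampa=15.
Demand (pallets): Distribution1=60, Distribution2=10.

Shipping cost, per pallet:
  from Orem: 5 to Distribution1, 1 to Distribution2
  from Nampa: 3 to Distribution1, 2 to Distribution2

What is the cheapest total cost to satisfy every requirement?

An optimal shipping plan:
  Orem→Distribution1: 45 × 5 = 225
  Orem→Distribution2: 10 × 1 = 10
  Nampa→Distribution1: 15 × 3 = 45
Total = 225 + 10 + 45 = 280.

280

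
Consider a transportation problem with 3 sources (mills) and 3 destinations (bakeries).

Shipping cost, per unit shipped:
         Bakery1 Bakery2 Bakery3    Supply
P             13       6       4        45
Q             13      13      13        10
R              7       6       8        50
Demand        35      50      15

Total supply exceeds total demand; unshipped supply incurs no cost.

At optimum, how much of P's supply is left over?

0

An optimal plan:
  P–Bakery2: 30 × 6 = 180
  P–Bakery3: 15 × 4 = 60
  Q–Bakery1: 5 × 13 = 65
  R–Bakery1: 30 × 7 = 210
  R–Bakery2: 20 × 6 = 120
Total cost = 635.
P ships 45 of its 45, leaving 0.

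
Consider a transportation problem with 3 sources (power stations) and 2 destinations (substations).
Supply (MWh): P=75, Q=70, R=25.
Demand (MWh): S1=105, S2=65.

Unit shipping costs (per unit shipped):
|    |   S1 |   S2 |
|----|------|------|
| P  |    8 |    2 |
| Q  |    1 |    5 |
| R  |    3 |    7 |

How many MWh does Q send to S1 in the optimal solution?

70

Optimal shipments:
  P to S1: 10 MWh
  P to S2: 65 MWh
  Q to S1: 70 MWh
  R to S1: 25 MWh
Total cost = 355.
So Q→S1 carries 70 MWh.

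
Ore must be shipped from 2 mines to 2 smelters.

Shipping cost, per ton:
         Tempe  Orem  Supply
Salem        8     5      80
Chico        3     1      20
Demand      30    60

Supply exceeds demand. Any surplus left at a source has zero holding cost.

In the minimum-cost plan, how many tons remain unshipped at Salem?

10

An optimal plan:
  Salem->Tempe: 10 × 8 = 80
  Salem->Orem: 60 × 5 = 300
  Chico->Tempe: 20 × 3 = 60
Total cost = 440.
Salem ships 70 of its 80, leaving 10.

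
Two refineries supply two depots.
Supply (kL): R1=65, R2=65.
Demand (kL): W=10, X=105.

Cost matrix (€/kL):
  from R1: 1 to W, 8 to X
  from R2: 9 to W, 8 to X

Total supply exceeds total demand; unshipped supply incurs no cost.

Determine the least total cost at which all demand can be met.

850

Optimal allocation:
  R1 to W: 10 × €1 = €10
  R1 to X: 40 × €8 = €320
  R2 to X: 65 × €8 = €520
Total = 10 + 320 + 520 = €850.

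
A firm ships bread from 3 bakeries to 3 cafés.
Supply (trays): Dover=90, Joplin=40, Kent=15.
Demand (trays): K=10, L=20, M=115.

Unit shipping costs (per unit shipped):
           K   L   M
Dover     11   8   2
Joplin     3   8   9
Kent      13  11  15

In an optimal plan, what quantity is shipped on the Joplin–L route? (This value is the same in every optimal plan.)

The minimum-cost plan:
  Dover->M: 90 trays
  Joplin->K: 10 trays
  Joplin->L: 5 trays
  Joplin->M: 25 trays
  Kent->L: 15 trays
Total cost = 640.
So Joplin→L carries 5 trays.

5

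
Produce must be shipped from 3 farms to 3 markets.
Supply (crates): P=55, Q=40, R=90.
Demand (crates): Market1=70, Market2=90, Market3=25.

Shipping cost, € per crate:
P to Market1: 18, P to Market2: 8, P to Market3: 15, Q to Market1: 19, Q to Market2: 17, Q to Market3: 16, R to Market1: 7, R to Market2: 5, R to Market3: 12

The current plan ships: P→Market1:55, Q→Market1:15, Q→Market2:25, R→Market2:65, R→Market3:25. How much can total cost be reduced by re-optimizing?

640

Current plan cost = 55·18 + 15·19 + 25·17 + 65·5 + 25·12 = €2325.
Optimal plan:
  P to Market2: 55 × €8 = €440
  Q to Market1: 15 × €19 = €285
  Q to Market3: 25 × €16 = €400
  R to Market1: 55 × €7 = €385
  R to Market2: 35 × €5 = €175
Optimal cost = €1685.
Saving = 2325 − 1685 = €640.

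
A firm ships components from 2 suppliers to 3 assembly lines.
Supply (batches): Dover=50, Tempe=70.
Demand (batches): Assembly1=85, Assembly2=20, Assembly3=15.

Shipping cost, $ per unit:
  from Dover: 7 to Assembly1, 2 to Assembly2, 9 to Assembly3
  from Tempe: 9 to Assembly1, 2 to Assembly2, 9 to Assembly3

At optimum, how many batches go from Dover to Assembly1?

50

Solving gives:
  Dover–Assembly1: 50 batches
  Tempe–Assembly1: 35 batches
  Tempe–Assembly2: 20 batches
  Tempe–Assembly3: 15 batches
Total cost = $840.
So Dover→Assembly1 carries 50 batches.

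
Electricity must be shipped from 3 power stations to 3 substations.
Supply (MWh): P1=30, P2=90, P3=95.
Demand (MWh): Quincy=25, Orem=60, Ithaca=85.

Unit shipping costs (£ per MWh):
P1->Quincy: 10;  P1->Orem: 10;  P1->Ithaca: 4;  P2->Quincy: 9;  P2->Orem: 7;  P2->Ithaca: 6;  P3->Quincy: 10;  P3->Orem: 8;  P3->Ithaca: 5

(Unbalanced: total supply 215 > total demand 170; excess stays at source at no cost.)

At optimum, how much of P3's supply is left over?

40

Minimum-cost shipments:
  P1–Ithaca: 30 × £4 = £120
  P2–Quincy: 25 × £9 = £225
  P2–Orem: 60 × £7 = £420
  P3–Ithaca: 55 × £5 = £275
Total cost = £1040.
P3 ships 55 of its 95, leaving 40.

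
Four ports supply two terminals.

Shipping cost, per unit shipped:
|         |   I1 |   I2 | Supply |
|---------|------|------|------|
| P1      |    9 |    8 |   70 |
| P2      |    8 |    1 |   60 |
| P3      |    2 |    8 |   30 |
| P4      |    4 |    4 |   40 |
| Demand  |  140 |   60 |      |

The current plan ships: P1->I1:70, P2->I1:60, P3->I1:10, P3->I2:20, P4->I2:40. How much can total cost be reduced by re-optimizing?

540

Current plan cost = 70·9 + 60·8 + 10·2 + 20·8 + 40·4 = 1450.
Optimal plan:
  P1–I1: 70 × 9 = 630
  P2–I2: 60 × 1 = 60
  P3–I1: 30 × 2 = 60
  P4–I1: 40 × 4 = 160
Optimal cost = 910.
Saving = 1450 − 910 = 540.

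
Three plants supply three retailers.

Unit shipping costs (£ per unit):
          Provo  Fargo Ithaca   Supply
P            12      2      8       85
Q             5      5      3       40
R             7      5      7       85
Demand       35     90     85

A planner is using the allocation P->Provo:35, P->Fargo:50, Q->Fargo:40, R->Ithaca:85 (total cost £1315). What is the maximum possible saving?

Current plan cost = 35·12 + 50·2 + 40·5 + 85·7 = £1315.
Optimal plan:
  P→Fargo: 85 × £2 = £170
  Q→Ithaca: 40 × £3 = £120
  R→Provo: 35 × £7 = £245
  R→Fargo: 5 × £5 = £25
  R→Ithaca: 45 × £7 = £315
Optimal cost = £875.
Saving = 1315 − 875 = £440.

440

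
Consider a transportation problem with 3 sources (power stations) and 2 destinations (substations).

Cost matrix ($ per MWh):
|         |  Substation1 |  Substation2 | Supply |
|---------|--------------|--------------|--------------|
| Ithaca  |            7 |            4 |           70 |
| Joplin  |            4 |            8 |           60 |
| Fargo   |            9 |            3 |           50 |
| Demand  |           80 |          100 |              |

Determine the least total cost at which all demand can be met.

730

One minimum-cost allocation:
  Ithaca->Substation1: 20 × $7 = $140
  Ithaca->Substation2: 50 × $4 = $200
  Joplin->Substation1: 60 × $4 = $240
  Fargo->Substation2: 50 × $3 = $150
Total = 140 + 200 + 240 + 150 = $730.
(Supply check: Ithaca ships 70; Joplin ships 60; Fargo ships 50.)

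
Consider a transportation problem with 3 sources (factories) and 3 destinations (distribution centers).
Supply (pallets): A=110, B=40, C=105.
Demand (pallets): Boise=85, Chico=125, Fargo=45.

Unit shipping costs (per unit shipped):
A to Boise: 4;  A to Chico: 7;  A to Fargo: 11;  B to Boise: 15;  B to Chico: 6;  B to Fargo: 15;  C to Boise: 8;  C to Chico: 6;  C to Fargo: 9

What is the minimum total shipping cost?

1520

Optimal allocation:
  A→Boise: 85 × 4 = 340
  A→Chico: 25 × 7 = 175
  B→Chico: 40 × 6 = 240
  C→Chico: 60 × 6 = 360
  C→Fargo: 45 × 9 = 405
Total = 340 + 175 + 240 + 360 + 405 = 1520.
(Supply check: A ships 110; B ships 40; C ships 105.)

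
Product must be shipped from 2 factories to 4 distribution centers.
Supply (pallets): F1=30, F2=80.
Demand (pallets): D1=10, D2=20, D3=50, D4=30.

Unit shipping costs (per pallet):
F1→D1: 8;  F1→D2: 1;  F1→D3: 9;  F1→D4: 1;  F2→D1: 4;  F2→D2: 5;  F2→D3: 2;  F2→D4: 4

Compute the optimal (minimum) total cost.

One minimum-cost allocation:
  F1->D2: 20 × 1 = 20
  F1->D4: 10 × 1 = 10
  F2->D1: 10 × 4 = 40
  F2->D3: 50 × 2 = 100
  F2->D4: 20 × 4 = 80
Total = 20 + 10 + 40 + 100 + 80 = 250.

250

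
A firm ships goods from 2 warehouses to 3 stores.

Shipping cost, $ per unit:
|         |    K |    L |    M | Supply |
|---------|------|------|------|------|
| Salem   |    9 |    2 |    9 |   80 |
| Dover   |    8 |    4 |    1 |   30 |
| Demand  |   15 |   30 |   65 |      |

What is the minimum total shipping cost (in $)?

An optimal shipping plan:
  Salem->K: 15 × $9 = $135
  Salem->L: 30 × $2 = $60
  Salem->M: 35 × $9 = $315
  Dover->M: 30 × $1 = $30
Total = 135 + 60 + 315 + 30 = $540.

540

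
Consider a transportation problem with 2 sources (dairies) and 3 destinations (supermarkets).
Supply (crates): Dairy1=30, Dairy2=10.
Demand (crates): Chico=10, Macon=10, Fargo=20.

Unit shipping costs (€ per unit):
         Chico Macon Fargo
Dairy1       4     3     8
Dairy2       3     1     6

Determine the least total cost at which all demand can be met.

Optimal allocation:
  Dairy1→Chico: 10 × €4 = €40
  Dairy1→Macon: 10 × €3 = €30
  Dairy1→Fargo: 10 × €8 = €80
  Dairy2→Fargo: 10 × €6 = €60
Total = 40 + 30 + 80 + 60 = €210.

210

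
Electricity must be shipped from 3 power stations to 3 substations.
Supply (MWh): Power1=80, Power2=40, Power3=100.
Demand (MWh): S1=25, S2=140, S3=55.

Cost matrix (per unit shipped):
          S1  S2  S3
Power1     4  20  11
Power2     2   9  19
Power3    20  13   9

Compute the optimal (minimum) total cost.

2365

An optimal shipping plan:
  Power1–S1: 25 MWh
  Power1–S3: 55 MWh
  Power2–S2: 40 MWh
  Power3–S2: 100 MWh
Total cost = 2365.
(Supply check: Power1 ships 80; Power2 ships 40; Power3 ships 100.)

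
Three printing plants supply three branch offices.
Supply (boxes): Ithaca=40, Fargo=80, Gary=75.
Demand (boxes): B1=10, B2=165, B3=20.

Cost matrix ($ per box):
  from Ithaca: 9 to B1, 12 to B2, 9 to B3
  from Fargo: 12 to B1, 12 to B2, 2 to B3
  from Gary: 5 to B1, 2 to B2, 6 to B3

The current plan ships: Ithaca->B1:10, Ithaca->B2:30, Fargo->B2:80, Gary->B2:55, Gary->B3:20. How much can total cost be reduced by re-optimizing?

Current plan cost = 10·9 + 30·12 + 80·12 + 55·2 + 20·6 = $1640.
Optimal plan:
  Ithaca->B1: 10 × $9 = $90
  Ithaca->B2: 30 × $12 = $360
  Fargo->B2: 60 × $12 = $720
  Fargo->B3: 20 × $2 = $40
  Gary->B2: 75 × $2 = $150
Optimal cost = $1360.
Saving = 1640 − 1360 = $280.

280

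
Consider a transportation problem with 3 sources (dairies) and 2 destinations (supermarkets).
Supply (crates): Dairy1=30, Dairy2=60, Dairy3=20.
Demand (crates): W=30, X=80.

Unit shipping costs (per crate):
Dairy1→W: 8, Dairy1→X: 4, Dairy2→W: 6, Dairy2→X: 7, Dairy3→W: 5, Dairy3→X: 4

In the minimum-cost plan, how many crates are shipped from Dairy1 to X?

30

Solving gives:
  Dairy1→X: 30 crates
  Dairy2→W: 30 crates
  Dairy2→X: 30 crates
  Dairy3→X: 20 crates
Total cost = 590.
So Dairy1→X carries 30 crates.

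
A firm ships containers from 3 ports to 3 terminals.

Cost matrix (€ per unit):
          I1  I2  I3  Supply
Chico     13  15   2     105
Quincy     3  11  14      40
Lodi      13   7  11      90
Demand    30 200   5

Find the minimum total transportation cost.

2340

One minimum-cost allocation:
  Chico->I2: 100 × €15 = €1500
  Chico->I3: 5 × €2 = €10
  Quincy->I1: 30 × €3 = €90
  Quincy->I2: 10 × €11 = €110
  Lodi->I2: 90 × €7 = €630
Total = 1500 + 10 + 90 + 110 + 630 = €2340.
(Supply check: Chico ships 105; Quincy ships 40; Lodi ships 90.)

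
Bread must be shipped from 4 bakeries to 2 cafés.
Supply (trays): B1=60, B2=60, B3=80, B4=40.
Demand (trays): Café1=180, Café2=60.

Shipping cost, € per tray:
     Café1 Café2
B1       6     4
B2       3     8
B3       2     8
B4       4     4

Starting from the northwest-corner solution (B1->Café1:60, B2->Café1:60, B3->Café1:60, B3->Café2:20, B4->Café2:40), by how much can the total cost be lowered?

240

Current plan cost = 60·6 + 60·3 + 60·2 + 20·8 + 40·4 = €980.
Optimal plan:
  B1->Café2: 60 × €4 = €240
  B2->Café1: 60 × €3 = €180
  B3->Café1: 80 × €2 = €160
  B4->Café1: 40 × €4 = €160
Optimal cost = €740.
Saving = 980 − 740 = €240.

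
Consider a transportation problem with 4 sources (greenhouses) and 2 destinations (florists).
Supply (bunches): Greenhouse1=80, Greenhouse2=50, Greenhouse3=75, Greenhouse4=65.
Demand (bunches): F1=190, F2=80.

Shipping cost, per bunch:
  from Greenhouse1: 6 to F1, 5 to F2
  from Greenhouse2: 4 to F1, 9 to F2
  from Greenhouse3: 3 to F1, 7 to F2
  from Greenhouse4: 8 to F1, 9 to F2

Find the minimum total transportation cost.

1345

Optimal allocation:
  Greenhouse1->F2: 80 × 5 = 400
  Greenhouse2->F1: 50 × 4 = 200
  Greenhouse3->F1: 75 × 3 = 225
  Greenhouse4->F1: 65 × 8 = 520
Total = 400 + 200 + 225 + 520 = 1345.
(Supply check: Greenhouse1 ships 80; Greenhouse2 ships 50; Greenhouse3 ships 75; Greenhouse4 ships 65.)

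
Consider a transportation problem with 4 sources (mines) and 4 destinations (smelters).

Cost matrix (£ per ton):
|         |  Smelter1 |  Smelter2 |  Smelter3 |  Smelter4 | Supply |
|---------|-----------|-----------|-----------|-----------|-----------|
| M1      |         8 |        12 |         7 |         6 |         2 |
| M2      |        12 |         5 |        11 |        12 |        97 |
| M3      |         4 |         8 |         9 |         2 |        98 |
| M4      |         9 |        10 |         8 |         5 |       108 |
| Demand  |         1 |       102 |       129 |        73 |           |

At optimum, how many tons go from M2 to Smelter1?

0

Solving gives:
  M1–Smelter3: 2 × £7 = £14
  M2–Smelter2: 97 × £5 = £485
  M3–Smelter1: 1 × £4 = £4
  M3–Smelter2: 5 × £8 = £40
  M3–Smelter3: 19 × £9 = £171
  M3–Smelter4: 73 × £2 = £146
  M4–Smelter3: 108 × £8 = £864
Total cost = £1724.
The route M2→Smelter1 is not used.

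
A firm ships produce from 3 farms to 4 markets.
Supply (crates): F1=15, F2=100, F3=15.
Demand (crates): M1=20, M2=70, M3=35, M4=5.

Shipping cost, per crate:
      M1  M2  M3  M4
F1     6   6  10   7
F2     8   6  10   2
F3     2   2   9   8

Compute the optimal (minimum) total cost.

840

One minimum-cost allocation:
  F1->M1: 5 × 6 = 30
  F1->M2: 10 × 6 = 60
  F2->M2: 60 × 6 = 360
  F2->M3: 35 × 10 = 350
  F2->M4: 5 × 2 = 10
  F3->M1: 15 × 2 = 30
Total = 30 + 60 + 360 + 350 + 10 + 30 = 840.
(Supply check: F1 ships 15; F2 ships 100; F3 ships 15.)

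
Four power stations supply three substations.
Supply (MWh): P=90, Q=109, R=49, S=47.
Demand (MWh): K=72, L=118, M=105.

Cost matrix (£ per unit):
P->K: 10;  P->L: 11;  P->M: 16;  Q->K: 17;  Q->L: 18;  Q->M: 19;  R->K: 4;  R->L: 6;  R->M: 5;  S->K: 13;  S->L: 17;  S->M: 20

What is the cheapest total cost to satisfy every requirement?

3839

One minimum-cost allocation:
  P→L: 90 × £11 = £990
  Q→K: 25 × £17 = £425
  Q→L: 28 × £18 = £504
  Q→M: 56 × £19 = £1064
  R→M: 49 × £5 = £245
  S→K: 47 × £13 = £611
Total = 990 + 425 + 504 + 1064 + 245 + 611 = £3839.
(Supply check: P ships 90; Q ships 109; R ships 49; S ships 47.)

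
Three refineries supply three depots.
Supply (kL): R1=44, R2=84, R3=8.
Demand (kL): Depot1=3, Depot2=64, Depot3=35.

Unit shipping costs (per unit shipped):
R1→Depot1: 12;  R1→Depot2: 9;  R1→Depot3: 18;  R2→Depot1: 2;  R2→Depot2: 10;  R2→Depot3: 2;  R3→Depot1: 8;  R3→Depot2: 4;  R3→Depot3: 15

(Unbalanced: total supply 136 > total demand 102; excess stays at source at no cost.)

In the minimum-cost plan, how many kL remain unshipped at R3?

Minimum-cost shipments:
  R1->Depot2: 44 × 9 = 396
  R2->Depot1: 3 × 2 = 6
  R2->Depot2: 12 × 10 = 120
  R2->Depot3: 35 × 2 = 70
  R3->Depot2: 8 × 4 = 32
Total cost = 624.
R3 ships 8 of its 8, leaving 0.

0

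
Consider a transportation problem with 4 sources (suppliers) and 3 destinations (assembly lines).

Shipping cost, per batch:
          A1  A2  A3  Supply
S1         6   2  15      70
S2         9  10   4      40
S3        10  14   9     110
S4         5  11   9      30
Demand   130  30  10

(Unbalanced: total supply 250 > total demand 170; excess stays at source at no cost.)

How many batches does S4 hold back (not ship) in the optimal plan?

Minimum-cost shipments:
  S1–A1: 40 batches
  S1–A2: 30 batches
  S2–A1: 30 batches
  S2–A3: 10 batches
  S3–A1: 30 batches
  S4–A1: 30 batches
Total cost = 1060.
S4 ships 30 of its 30, leaving 0.

0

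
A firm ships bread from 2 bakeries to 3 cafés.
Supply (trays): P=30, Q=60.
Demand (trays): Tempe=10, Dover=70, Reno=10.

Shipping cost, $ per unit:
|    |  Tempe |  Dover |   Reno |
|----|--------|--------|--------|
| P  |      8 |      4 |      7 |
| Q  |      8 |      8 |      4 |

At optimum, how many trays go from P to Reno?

0

Optimal shipments:
  P→Dover: 30 × $4 = $120
  Q→Tempe: 10 × $8 = $80
  Q→Dover: 40 × $8 = $320
  Q→Reno: 10 × $4 = $40
Total cost = $560.
The route P→Reno is not used.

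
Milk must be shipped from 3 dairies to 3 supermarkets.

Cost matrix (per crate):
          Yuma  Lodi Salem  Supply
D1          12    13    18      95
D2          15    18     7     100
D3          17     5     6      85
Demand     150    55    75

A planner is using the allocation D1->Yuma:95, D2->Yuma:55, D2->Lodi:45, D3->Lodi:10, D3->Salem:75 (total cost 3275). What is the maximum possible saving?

Current plan cost = 95·12 + 55·15 + 45·18 + 10·5 + 75·6 = 3275.
Optimal plan:
  D1 to Yuma: 95 × 12 = 1140
  D2 to Yuma: 55 × 15 = 825
  D2 to Salem: 45 × 7 = 315
  D3 to Lodi: 55 × 5 = 275
  D3 to Salem: 30 × 6 = 180
Optimal cost = 2735.
Saving = 3275 − 2735 = 540.

540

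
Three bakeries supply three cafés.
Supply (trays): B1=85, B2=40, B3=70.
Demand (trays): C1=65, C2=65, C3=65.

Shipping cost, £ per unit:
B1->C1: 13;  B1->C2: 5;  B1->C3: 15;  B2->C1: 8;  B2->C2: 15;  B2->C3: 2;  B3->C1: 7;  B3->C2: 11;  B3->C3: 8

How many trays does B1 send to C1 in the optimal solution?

Solving gives:
  B1->C1: 20 × £13 = £260
  B1->C2: 65 × £5 = £325
  B2->C3: 40 × £2 = £80
  B3->C1: 45 × £7 = £315
  B3->C3: 25 × £8 = £200
Total cost = £1180.
So B1→C1 carries 20 trays.

20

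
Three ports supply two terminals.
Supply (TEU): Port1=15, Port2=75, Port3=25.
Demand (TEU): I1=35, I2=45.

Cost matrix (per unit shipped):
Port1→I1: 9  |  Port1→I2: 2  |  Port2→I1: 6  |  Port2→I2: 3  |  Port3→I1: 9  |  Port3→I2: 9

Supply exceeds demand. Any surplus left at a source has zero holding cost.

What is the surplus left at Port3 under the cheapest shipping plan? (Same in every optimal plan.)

An optimal plan:
  Port1–I2: 15 × 2 = 30
  Port2–I1: 35 × 6 = 210
  Port2–I2: 30 × 3 = 90
Total cost = 330.
Port3 ships 0 of its 25, leaving 25.

25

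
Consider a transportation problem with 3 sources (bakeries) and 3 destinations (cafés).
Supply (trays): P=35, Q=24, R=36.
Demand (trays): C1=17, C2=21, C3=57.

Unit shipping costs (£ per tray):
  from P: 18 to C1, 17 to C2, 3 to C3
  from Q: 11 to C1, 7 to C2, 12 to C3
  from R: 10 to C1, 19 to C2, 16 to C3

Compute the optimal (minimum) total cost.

One minimum-cost allocation:
  P–C3: 35 × £3 = £105
  Q–C2: 21 × £7 = £147
  Q–C3: 3 × £12 = £36
  R–C1: 17 × £10 = £170
  R–C3: 19 × £16 = £304
Total = 105 + 147 + 36 + 170 + 304 = £762.
(Supply check: P ships 35; Q ships 24; R ships 36.)

762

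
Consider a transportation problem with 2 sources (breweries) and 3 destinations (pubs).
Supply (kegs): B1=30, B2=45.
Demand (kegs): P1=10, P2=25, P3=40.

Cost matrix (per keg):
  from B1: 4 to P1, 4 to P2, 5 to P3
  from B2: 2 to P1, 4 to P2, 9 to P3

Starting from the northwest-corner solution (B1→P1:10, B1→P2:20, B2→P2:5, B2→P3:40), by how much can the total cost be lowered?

Current plan cost = 10·4 + 20·4 + 5·4 + 40·9 = 500.
Optimal plan:
  B1->P3: 30 kegs
  B2->P1: 10 kegs
  B2->P2: 25 kegs
  B2->P3: 10 kegs
Optimal cost = 360.
Saving = 500 − 360 = 140.

140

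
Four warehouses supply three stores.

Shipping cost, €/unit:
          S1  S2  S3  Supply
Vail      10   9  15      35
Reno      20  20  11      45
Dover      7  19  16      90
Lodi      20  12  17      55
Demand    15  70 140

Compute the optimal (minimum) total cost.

One minimum-cost allocation:
  Vail to S2: 35 × €9 = €315
  Reno to S3: 45 × €11 = €495
  Dover to S1: 15 × €7 = €105
  Dover to S3: 75 × €16 = €1200
  Lodi to S2: 35 × €12 = €420
  Lodi to S3: 20 × €17 = €340
Total = 315 + 495 + 105 + 1200 + 420 + 340 = €2875.

2875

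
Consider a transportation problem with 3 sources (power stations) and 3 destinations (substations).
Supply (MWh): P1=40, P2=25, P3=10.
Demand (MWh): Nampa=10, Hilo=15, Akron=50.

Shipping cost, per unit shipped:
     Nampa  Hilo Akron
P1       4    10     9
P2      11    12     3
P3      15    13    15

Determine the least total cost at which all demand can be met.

520

One minimum-cost allocation:
  P1 to Nampa: 10 MWh
  P1 to Hilo: 5 MWh
  P1 to Akron: 25 MWh
  P2 to Akron: 25 MWh
  P3 to Hilo: 10 MWh
Total cost = 520.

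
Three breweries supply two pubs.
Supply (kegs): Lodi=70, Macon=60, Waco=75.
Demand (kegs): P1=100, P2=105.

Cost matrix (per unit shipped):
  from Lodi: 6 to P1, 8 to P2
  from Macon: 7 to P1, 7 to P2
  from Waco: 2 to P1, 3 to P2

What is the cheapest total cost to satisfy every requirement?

One minimum-cost allocation:
  Lodi->P1: 70 kegs
  Macon->P2: 60 kegs
  Waco->P1: 30 kegs
  Waco->P2: 45 kegs
Total cost = 1035.

1035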